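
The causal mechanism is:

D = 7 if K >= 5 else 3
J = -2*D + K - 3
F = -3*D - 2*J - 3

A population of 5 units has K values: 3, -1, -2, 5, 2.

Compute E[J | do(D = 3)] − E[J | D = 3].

do(D=3) breaks D's dependence on K. With D=3 fixed, J across the units is -6, -10, -11, -4, -7, mean -7.6.
E[J|D=3] averages over only the 4 units with D=3 (K = 3, -1, -2, 2): J = -6, -10, -11, -7, mean -8.5.
Difference = -7.6 − (-8.5) = 0.9.

0.9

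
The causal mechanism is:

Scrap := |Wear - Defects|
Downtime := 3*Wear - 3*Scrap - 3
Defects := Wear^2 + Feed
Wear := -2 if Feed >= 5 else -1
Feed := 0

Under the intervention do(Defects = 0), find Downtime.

-9

do(Defects=0) replaces the equation Defects := Wear^2 + Feed with the constant Defects = 0.
Wear = -2 if Feed >= 5 else -1  [with Feed=0]  = -1
Scrap = |Wear - Defects|  [with Wear=-1, Defects=0]  = 1
Downtime = 3*Wear - 3*Scrap - 3  [with Wear=-1, Scrap=1]  = -9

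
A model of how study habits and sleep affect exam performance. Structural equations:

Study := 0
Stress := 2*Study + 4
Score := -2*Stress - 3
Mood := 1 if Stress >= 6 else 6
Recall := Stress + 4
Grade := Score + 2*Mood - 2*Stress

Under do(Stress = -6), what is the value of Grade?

Under do(Stress=-6), the mechanism Stress := 2*Study + 4 is discarded; Stress is fixed at -6.
Score = -2*Stress - 3  [with Stress=-6]  = 9
Mood = 1 if Stress >= 6 else 6  [with Stress=-6]  = 6
Grade = Score + 2*Mood - 2*Stress  [with Score=9, Mood=6, Stress=-6]  = 33

33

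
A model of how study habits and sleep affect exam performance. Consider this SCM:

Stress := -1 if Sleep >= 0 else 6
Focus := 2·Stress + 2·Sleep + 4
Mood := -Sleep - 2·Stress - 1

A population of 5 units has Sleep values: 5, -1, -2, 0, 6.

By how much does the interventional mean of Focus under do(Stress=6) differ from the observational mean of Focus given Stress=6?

The intervention sets Stress=6 in all 5 units regardless of Sleep. Recomputing Focus per unit gives 26, 14, 12, 16, 28; average 19.2.
Observing Stress=6 restricts to units where Stress's equation naturally yields 6: Sleep ∈ {-1, -2}. In that subpopulation Focus = 14, 12, mean 13.
Difference = 19.2 − 13 = 6.2.

6.2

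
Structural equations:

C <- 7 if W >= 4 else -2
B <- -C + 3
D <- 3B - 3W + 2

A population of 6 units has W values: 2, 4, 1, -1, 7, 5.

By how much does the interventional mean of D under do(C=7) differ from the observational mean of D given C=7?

The intervention sets C=7 in all 6 units regardless of W. Recomputing D per unit gives -16, -22, -13, -7, -31, -25; average -19.
Observing C=7 restricts to units where C's equation naturally yields 7: W ∈ {4, 7, 5}. In that subpopulation D = -22, -31, -25, mean -26.
Difference = -19 − (-26) = 7.

7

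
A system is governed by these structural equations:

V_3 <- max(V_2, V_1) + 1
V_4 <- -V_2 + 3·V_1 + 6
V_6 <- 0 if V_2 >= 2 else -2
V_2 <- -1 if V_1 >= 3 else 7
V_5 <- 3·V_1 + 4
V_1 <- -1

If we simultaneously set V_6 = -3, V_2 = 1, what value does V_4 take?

2

Under do(V_6 = -3, V_2 = 1), each intervened variable's structural equation is replaced by its fixed value.
V_4 = -V_2 + 3·V_1 + 6  [with V_2=1, V_1=-1]  = 2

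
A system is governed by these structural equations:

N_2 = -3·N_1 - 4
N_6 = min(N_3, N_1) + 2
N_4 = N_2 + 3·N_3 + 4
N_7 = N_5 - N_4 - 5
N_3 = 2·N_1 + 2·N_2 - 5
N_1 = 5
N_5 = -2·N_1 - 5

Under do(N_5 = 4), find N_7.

113

Under do(N_5=4), the mechanism N_5 = -2·N_1 - 5 is discarded; N_5 is fixed at 4.
N_2 = -3·N_1 - 4  [with N_1=5]  = -19
N_3 = 2·N_1 + 2·N_2 - 5  [with N_1=5, N_2=-19]  = -33
N_4 = N_2 + 3·N_3 + 4  [with N_2=-19, N_3=-33]  = -114
N_7 = N_5 - N_4 - 5  [with N_5=4, N_4=-114]  = 113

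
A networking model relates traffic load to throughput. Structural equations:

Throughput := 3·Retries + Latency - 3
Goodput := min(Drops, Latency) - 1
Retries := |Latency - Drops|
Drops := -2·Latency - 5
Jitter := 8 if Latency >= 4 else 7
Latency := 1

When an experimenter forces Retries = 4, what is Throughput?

10

do(Retries=4) replaces the equation Retries := |Latency - Drops| with the constant Retries = 4.
Throughput = 3·Retries + Latency - 3  [with Retries=4, Latency=1]  = 10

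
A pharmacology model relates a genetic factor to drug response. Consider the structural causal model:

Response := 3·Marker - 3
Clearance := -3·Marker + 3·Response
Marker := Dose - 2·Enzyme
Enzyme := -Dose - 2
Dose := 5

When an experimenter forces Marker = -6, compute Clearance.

-45

do(Marker=-6) replaces the equation Marker := Dose - 2·Enzyme with the constant Marker = -6.
Response = 3·Marker - 3  [with Marker=-6]  = -21
Clearance = -3·Marker + 3·Response  [with Marker=-6, Response=-21]  = -45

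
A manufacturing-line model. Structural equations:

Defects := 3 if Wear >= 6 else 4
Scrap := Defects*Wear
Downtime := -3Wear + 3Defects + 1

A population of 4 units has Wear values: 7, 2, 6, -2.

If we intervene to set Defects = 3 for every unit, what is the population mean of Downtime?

0.25

do(Defects=3) breaks Defects's dependence on Wear. With Defects=3 fixed, Downtime across the units is -11, 4, -8, 16, mean 0.25.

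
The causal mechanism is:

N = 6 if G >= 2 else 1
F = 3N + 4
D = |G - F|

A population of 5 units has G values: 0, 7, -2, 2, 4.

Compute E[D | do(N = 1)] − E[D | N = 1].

Under do(N=1), N's equation is replaced by N=1 for every unit. Per-unit D: 7, 0, 9, 5, 3. Mean = 4.8.
Conditioning on N=1 selects the 2 unit(s) with G ∈ {0, -2}. Their D values: 7, 9. Mean = 8.
Difference = 4.8 − 8 = -3.2.

-3.2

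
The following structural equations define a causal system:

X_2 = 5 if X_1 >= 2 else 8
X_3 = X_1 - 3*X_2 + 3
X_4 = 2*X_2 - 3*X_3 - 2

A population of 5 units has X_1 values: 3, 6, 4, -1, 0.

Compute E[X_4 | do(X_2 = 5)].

36.8

do(X_2=5) breaks X_2's dependence on X_1. With X_2=5 fixed, X_4 across the units is 35, 26, 32, 47, 44, mean 36.8.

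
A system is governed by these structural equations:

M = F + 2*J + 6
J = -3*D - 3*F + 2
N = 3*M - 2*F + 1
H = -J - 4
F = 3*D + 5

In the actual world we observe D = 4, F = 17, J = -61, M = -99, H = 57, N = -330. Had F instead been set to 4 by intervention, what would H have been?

do(F=4) replaces the equation F = 3*D + 5 with the constant F = 4.
J = -3*D - 3*F + 2  [with D=4, F=4]  = -22
H = -J - 4  [with J=-22]  = 18

18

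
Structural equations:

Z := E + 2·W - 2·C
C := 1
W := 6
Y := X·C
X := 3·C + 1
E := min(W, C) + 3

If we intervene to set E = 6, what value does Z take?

The intervention breaks the incoming arrows to E: E := min(W, C) + 3 no longer applies, and E = 6.
Z = E + 2·W - 2·C  [with E=6, W=6, C=1]  = 16

16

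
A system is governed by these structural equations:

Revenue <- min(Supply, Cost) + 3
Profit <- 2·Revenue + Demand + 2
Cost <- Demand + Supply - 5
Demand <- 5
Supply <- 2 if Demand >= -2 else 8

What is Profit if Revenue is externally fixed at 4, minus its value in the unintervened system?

-2

Intervening sets Revenue = 4 and removes its equation (Revenue <- min(Supply, Cost) + 3).
Profit = 2·Revenue + Demand + 2  [with Revenue=4, Demand=5]  = 15
Without intervention: Supply = 2 if Demand >= -2 else 8  [with Demand=5]  = 2; Cost = Demand + Supply - 5  [with Demand=5, Supply=2]  = 2; Revenue = min(Supply, Cost) + 3  [with Supply=2, Cost=2]  = 5; Profit = 2·Revenue + Demand + 2  [with Revenue=5, Demand=5]  = 17.
Change = 15 − 17 = -2.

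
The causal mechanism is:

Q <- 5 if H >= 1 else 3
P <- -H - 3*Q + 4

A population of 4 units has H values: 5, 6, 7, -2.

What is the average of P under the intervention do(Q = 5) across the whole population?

-15

do(Q=5) breaks Q's dependence on H. With Q=5 fixed, P across the units is -16, -17, -18, -9, mean -15.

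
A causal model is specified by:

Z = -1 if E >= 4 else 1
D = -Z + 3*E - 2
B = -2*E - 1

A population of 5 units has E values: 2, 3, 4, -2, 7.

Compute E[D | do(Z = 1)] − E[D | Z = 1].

The intervention sets Z=1 in all 5 units regardless of E. Recomputing D per unit gives 3, 6, 9, -9, 18; average 5.4.
Conditioning on Z=1 selects the 3 unit(s) with E ∈ {2, 3, -2}. Their D values: 3, 6, -9. Mean = 0.
Difference = 5.4 − 0 = 5.4.

5.4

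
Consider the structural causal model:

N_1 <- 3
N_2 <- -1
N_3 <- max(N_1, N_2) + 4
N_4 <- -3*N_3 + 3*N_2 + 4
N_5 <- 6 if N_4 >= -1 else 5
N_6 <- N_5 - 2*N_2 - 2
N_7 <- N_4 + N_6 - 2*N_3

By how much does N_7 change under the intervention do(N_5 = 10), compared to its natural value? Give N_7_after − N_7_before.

5

Under do(N_5=10), the mechanism N_5 <- 6 if N_4 >= -1 else 5 is discarded; N_5 is fixed at 10.
N_3 = max(N_1, N_2) + 4  [with N_1=3, N_2=-1]  = 7
N_4 = -3*N_3 + 3*N_2 + 4  [with N_3=7, N_2=-1]  = -20
N_6 = N_5 - 2*N_2 - 2  [with N_5=10, N_2=-1]  = 10
N_7 = N_4 + N_6 - 2*N_3  [with N_4=-20, N_6=10, N_3=7]  = -24
Without intervention: N_3 = max(N_1, N_2) + 4  [with N_1=3, N_2=-1]  = 7; N_4 = -3*N_3 + 3*N_2 + 4  [with N_3=7, N_2=-1]  = -20; N_5 = 6 if N_4 >= -1 else 5  [with N_4=-20]  = 5; N_6 = N_5 - 2*N_2 - 2  [with N_5=5, N_2=-1]  = 5; N_7 = N_4 + N_6 - 2*N_3  [with N_4=-20, N_6=5, N_3=7]  = -29.
Change = -24 − (-29) = 5.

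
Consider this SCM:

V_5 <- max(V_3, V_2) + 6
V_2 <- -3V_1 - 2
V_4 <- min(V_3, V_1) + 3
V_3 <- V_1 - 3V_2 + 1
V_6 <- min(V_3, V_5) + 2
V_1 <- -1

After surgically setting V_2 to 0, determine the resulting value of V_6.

Under do(V_2=0), the mechanism V_2 <- -3V_1 - 2 is discarded; V_2 is fixed at 0.
V_3 = V_1 - 3V_2 + 1  [with V_1=-1, V_2=0]  = 0
V_5 = max(V_3, V_2) + 6  [with V_3=0, V_2=0]  = 6
V_6 = min(V_3, V_5) + 2  [with V_3=0, V_5=6]  = 2

2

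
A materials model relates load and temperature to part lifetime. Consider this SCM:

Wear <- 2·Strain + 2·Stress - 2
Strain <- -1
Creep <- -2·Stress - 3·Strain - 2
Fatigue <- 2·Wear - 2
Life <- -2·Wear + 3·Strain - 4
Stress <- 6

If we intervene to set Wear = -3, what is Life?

Under do(Wear=-3), the mechanism Wear <- 2·Strain + 2·Stress - 2 is discarded; Wear is fixed at -3.
Life = -2·Wear + 3·Strain - 4  [with Wear=-3, Strain=-1]  = -1

-1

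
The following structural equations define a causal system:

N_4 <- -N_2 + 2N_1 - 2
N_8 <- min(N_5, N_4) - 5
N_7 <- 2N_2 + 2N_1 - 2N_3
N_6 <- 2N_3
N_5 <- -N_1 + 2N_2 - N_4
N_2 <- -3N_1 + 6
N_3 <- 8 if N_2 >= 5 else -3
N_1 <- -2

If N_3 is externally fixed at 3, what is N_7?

14

The intervention breaks the incoming arrows to N_3: N_3 <- 8 if N_2 >= 5 else -3 no longer applies, and N_3 = 3.
N_2 = -3N_1 + 6  [with N_1=-2]  = 12
N_7 = 2N_2 + 2N_1 - 2N_3  [with N_2=12, N_1=-2, N_3=3]  = 14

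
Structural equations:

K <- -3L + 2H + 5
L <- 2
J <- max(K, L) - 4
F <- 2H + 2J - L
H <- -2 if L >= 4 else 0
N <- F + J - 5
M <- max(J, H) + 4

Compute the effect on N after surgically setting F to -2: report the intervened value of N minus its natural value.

4

Under do(F=-2), the mechanism F <- 2H + 2J - L is discarded; F is fixed at -2.
H = -2 if L >= 4 else 0  [with L=2]  = 0
K = -3L + 2H + 5  [with L=2, H=0]  = -1
J = max(K, L) - 4  [with K=-1, L=2]  = -2
N = F + J - 5  [with F=-2, J=-2]  = -9
Without intervention: H = -2 if L >= 4 else 0  [with L=2]  = 0; K = -3L + 2H + 5  [with L=2, H=0]  = -1; J = max(K, L) - 4  [with K=-1, L=2]  = -2; F = 2H + 2J - L  [with H=0, J=-2, L=2]  = -6; N = F + J - 5  [with F=-6, J=-2]  = -13.
Change = -9 − (-13) = 4.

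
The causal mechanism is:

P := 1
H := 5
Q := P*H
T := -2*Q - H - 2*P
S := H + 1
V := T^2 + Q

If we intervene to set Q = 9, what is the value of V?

634

The intervention breaks the incoming arrows to Q: Q := P*H no longer applies, and Q = 9.
T = -2*Q - H - 2*P  [with Q=9, H=5, P=1]  = -25
V = T^2 + Q  [with T=-25, Q=9]  = 634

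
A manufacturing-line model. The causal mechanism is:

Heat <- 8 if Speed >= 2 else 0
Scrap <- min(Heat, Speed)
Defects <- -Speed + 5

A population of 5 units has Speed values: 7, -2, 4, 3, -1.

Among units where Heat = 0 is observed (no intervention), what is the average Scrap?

Observing Heat=0 restricts to units where Heat's equation naturally yields 0: Speed ∈ {-2, -1}. In that subpopulation Scrap = -2, -1, mean -1.5.

-1.5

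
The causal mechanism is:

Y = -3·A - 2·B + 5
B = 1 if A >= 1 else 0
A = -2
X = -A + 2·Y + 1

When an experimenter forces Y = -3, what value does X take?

-3

The intervention breaks the incoming arrows to Y: Y = -3·A - 2·B + 5 no longer applies, and Y = -3.
X = -A + 2·Y + 1  [with A=-2, Y=-3]  = -3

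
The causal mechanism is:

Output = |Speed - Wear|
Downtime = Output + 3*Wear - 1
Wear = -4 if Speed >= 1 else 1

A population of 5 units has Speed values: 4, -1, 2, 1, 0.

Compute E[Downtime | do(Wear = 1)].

3.4

Under do(Wear=1), Wear's equation is replaced by Wear=1 for every unit. Per-unit Downtime: 5, 4, 3, 2, 3. Mean = 3.4.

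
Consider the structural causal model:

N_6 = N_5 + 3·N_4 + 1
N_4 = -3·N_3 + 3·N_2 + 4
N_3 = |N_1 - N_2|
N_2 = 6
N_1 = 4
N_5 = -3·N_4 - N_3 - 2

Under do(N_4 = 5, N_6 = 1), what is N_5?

Setting N_4 = 5, N_6 = 1 by intervention discards those variables' equations.
N_3 = |N_1 - N_2|  [with N_1=4, N_2=6]  = 2
N_5 = -3·N_4 - N_3 - 2  [with N_4=5, N_3=2]  = -19

-19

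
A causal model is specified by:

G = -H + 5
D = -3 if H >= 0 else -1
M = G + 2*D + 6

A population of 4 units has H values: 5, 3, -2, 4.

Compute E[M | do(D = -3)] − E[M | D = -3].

1.5

do(D=-3) breaks D's dependence on H. With D=-3 fixed, M across the units is 0, 2, 7, 1, mean 2.5.
Conditioning on D=-3 selects the 3 unit(s) with H ∈ {5, 3, 4}. Their M values: 0, 2, 1. Mean = 1.
Difference = 2.5 − 1 = 1.5.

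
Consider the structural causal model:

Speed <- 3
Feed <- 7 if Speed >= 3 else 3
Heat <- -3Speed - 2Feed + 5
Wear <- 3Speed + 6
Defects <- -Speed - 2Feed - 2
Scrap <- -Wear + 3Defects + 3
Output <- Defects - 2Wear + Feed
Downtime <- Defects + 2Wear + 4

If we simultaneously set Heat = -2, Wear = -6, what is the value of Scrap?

-48

Setting Heat = -2, Wear = -6 by intervention discards those variables' equations.
Feed = 7 if Speed >= 3 else 3  [with Speed=3]  = 7
Defects = -Speed - 2Feed - 2  [with Speed=3, Feed=7]  = -19
Scrap = -Wear + 3Defects + 3  [with Wear=-6, Defects=-19]  = -48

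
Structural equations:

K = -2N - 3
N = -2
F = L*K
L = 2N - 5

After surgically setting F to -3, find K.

1

Under do(F=-3), the mechanism F = L*K is discarded; F is fixed at -3.
Since K is not a descendant of the intervened variable, it is unaffected.
K = -2N - 3  [with N=-2]  = 1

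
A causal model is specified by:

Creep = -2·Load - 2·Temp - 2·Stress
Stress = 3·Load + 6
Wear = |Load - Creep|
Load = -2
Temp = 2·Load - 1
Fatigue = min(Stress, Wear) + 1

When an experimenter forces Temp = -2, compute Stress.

Under do(Temp=-2), the mechanism Temp = 2·Load - 1 is discarded; Temp is fixed at -2.
Since Stress is not a descendant of the intervened variable, it is unaffected.
Stress = 3·Load + 6  [with Load=-2]  = 0

0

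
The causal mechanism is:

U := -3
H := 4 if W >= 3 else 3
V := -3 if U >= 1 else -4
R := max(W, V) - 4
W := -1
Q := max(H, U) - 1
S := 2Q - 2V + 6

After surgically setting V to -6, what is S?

The intervention breaks the incoming arrows to V: V := -3 if U >= 1 else -4 no longer applies, and V = -6.
H = 4 if W >= 3 else 3  [with W=-1]  = 3
Q = max(H, U) - 1  [with H=3, U=-3]  = 2
S = 2Q - 2V + 6  [with Q=2, V=-6]  = 22

22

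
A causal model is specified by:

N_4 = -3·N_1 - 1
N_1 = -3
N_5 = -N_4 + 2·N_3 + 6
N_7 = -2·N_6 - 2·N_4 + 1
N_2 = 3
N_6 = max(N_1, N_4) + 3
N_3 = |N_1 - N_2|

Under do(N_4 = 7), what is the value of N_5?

Intervening sets N_4 = 7 and removes its equation (N_4 = -3·N_1 - 1).
N_3 = |N_1 - N_2|  [with N_1=-3, N_2=3]  = 6
N_5 = -N_4 + 2·N_3 + 6  [with N_4=7, N_3=6]  = 11

11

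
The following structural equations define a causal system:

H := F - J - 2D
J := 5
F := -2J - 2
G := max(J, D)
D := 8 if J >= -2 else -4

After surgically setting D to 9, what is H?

-35

The intervention breaks the incoming arrows to D: D := 8 if J >= -2 else -4 no longer applies, and D = 9.
F = -2J - 2  [with J=5]  = -12
H = F - J - 2D  [with F=-12, J=5, D=9]  = -35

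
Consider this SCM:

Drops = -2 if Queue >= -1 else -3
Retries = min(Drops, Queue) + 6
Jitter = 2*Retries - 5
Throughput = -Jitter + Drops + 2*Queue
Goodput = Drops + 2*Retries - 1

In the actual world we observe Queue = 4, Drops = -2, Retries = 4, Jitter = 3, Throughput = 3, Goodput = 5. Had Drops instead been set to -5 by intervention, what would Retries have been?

The intervention breaks the incoming arrows to Drops: Drops = -2 if Queue >= -1 else -3 no longer applies, and Drops = -5.
Retries = min(Drops, Queue) + 6  [with Drops=-5, Queue=4]  = 1

1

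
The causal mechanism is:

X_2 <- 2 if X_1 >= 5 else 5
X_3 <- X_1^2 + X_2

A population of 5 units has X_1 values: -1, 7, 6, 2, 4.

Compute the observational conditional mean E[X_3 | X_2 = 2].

Observing X_2=2 restricts to units where X_2's equation naturally yields 2: X_1 ∈ {7, 6}. In that subpopulation X_3 = 51, 38, mean 44.5.

44.5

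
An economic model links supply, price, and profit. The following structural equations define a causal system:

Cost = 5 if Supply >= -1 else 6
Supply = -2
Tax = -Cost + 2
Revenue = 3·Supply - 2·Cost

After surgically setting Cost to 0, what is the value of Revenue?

-6

The intervention breaks the incoming arrows to Cost: Cost = 5 if Supply >= -1 else 6 no longer applies, and Cost = 0.
Revenue = 3·Supply - 2·Cost  [with Supply=-2, Cost=0]  = -6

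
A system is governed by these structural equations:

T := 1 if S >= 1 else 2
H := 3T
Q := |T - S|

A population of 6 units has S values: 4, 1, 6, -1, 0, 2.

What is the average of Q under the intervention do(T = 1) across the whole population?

2

do(T=1) breaks T's dependence on S. With T=1 fixed, Q across the units is 3, 0, 5, 2, 1, 1, mean 2.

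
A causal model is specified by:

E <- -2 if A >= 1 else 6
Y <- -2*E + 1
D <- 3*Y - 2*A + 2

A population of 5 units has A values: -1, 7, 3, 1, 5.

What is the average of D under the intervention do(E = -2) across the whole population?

11

Under do(E=-2), E's equation is replaced by E=-2 for every unit. Per-unit D: 19, 3, 11, 15, 7. Mean = 11.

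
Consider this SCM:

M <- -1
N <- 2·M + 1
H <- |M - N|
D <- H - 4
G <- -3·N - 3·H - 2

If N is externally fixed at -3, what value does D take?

-2

Under do(N=-3), the mechanism N <- 2·M + 1 is discarded; N is fixed at -3.
H = |M - N|  [with M=-1, N=-3]  = 2
D = H - 4  [with H=2]  = -2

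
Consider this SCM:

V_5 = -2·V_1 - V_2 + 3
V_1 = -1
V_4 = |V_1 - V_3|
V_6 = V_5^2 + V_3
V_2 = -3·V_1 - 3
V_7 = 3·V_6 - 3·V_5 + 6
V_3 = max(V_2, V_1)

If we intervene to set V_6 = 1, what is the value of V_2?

do(V_6=1) replaces the equation V_6 = V_5^2 + V_3 with the constant V_6 = 1.
V_2 is not downstream of the intervention, so its value is determined by the original equations.
V_2 = -3·V_1 - 3  [with V_1=-1]  = 0

0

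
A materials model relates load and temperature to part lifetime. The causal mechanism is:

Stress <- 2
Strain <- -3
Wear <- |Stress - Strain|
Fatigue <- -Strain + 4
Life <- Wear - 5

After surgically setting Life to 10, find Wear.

do(Life=10) replaces the equation Life <- Wear - 5 with the constant Life = 10.
Wear is not downstream of the intervention, so its value is determined by the original equations.
Wear = |Stress - Strain|  [with Stress=2, Strain=-3]  = 5

5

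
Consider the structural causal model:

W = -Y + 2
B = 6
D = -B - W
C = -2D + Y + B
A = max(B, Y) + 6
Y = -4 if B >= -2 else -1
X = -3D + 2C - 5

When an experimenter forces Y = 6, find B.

Under do(Y=6), the mechanism Y = -4 if B >= -2 else -1 is discarded; Y is fixed at 6.
B is not downstream of the intervention, so its value is determined by the original equations.

6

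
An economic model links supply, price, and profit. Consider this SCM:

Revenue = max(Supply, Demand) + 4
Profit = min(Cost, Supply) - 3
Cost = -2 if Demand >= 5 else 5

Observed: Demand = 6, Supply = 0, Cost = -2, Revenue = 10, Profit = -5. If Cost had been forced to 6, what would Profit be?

-3

do(Cost=6) replaces the equation Cost = -2 if Demand >= 5 else 5 with the constant Cost = 6.
Profit = min(Cost, Supply) - 3  [with Cost=6, Supply=0]  = -3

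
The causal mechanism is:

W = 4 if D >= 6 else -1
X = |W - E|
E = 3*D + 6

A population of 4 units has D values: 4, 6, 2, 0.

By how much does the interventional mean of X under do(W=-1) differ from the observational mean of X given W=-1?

3

The intervention sets W=-1 in all 4 units regardless of D. Recomputing X per unit gives 19, 25, 13, 7; average 16.
E[X|W=-1] averages over only the 3 units with W=-1 (D = 4, 2, 0): X = 19, 13, 7, mean 13.
Difference = 16 − 13 = 3.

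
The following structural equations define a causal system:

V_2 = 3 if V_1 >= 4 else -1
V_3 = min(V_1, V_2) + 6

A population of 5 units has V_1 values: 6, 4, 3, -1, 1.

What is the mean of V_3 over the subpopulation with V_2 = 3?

E[V_3|V_2=3] averages over only the 2 units with V_2=3 (V_1 = 6, 4): V_3 = 9, 9, mean 9.

9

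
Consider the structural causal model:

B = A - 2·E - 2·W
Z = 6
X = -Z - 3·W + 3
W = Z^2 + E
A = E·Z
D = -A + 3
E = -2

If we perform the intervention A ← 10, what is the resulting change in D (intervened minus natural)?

The intervention breaks the incoming arrows to A: A = E·Z no longer applies, and A = 10.
D = -A + 3  [with A=10]  = -7
Without intervention: A = E·Z  [with E=-2, Z=6]  = -12; D = -A + 3  [with A=-12]  = 15.
Change = -7 − 15 = -22.

-22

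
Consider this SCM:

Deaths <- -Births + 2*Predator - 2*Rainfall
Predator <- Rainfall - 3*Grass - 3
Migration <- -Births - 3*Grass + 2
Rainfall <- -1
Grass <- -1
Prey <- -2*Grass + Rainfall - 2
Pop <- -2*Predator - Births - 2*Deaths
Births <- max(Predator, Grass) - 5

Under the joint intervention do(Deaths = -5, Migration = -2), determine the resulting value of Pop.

18

The joint intervention fixes Deaths = -5, Migration = -2, removing each variable's own equation.
Predator = Rainfall - 3*Grass - 3  [with Rainfall=-1, Grass=-1]  = -1
Births = max(Predator, Grass) - 5  [with Predator=-1, Grass=-1]  = -6
Pop = -2*Predator - Births - 2*Deaths  [with Predator=-1, Births=-6, Deaths=-5]  = 18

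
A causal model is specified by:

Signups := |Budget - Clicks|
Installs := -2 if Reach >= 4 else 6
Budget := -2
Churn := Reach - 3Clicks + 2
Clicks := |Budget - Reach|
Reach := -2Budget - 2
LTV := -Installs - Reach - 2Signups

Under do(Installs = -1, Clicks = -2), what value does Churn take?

The joint intervention fixes Installs = -1, Clicks = -2, removing each variable's own equation.
Reach = -2Budget - 2  [with Budget=-2]  = 2
Churn = Reach - 3Clicks + 2  [with Reach=2, Clicks=-2]  = 10

10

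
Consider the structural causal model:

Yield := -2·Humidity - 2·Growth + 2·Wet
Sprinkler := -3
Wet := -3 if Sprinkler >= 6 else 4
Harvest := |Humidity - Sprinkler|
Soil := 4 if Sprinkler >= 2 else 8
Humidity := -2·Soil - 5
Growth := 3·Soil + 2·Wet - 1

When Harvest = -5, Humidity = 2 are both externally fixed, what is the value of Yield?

Setting Harvest = -5, Humidity = 2 by intervention discards those variables' equations.
Soil = 4 if Sprinkler >= 2 else 8  [with Sprinkler=-3]  = 8
Wet = -3 if Sprinkler >= 6 else 4  [with Sprinkler=-3]  = 4
Growth = 3·Soil + 2·Wet - 1  [with Soil=8, Wet=4]  = 31
Yield = -2·Humidity - 2·Growth + 2·Wet  [with Humidity=2, Growth=31, Wet=4]  = -58

-58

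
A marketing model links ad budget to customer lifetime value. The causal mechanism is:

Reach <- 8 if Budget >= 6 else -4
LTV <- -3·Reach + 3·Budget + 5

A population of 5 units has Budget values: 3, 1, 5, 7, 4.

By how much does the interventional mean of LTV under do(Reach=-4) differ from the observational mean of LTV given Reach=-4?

2.25

Every unit gets Reach=-4 under the intervention. LTV values become 26, 20, 32, 38, 29; E[LTV|do(Reach=-4)] = 29.
Observing Reach=-4 restricts to units where Reach's equation naturally yields -4: Budget ∈ {3, 1, 5, 4}. In that subpopulation LTV = 26, 20, 32, 29, mean 26.75.
Difference = 29 − 26.75 = 2.25.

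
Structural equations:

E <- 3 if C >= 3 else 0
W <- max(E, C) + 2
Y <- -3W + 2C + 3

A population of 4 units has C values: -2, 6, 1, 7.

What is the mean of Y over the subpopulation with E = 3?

-9.5

Observing E=3 restricts to units where E's equation naturally yields 3: C ∈ {6, 7}. In that subpopulation Y = -9, -10, mean -9.5.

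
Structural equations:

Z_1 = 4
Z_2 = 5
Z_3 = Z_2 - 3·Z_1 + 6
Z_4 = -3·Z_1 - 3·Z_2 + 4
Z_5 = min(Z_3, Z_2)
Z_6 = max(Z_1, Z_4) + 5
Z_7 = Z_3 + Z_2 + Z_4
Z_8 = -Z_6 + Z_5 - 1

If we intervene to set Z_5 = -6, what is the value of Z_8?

-16

do(Z_5=-6) replaces the equation Z_5 = min(Z_3, Z_2) with the constant Z_5 = -6.
Z_4 = -3·Z_1 - 3·Z_2 + 4  [with Z_1=4, Z_2=5]  = -23
Z_6 = max(Z_1, Z_4) + 5  [with Z_1=4, Z_4=-23]  = 9
Z_8 = -Z_6 + Z_5 - 1  [with Z_6=9, Z_5=-6]  = -16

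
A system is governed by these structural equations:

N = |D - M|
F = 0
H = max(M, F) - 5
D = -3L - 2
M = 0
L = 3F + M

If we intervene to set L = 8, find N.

26

The intervention breaks the incoming arrows to L: L = 3F + M no longer applies, and L = 8.
D = -3L - 2  [with L=8]  = -26
N = |D - M|  [with D=-26, M=0]  = 26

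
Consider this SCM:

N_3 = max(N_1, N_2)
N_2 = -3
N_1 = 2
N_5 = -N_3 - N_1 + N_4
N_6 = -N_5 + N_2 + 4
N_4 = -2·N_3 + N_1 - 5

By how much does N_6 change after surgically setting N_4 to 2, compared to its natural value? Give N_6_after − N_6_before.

Under do(N_4=2), the mechanism N_4 = -2·N_3 + N_1 - 5 is discarded; N_4 is fixed at 2.
N_3 = max(N_1, N_2)  [with N_1=2, N_2=-3]  = 2
N_5 = -N_3 - N_1 + N_4  [with N_3=2, N_1=2, N_4=2]  = -2
N_6 = -N_5 + N_2 + 4  [with N_5=-2, N_2=-3]  = 3
Without intervention: N_3 = max(N_1, N_2)  [with N_1=2, N_2=-3]  = 2; N_4 = -2·N_3 + N_1 - 5  [with N_3=2, N_1=2]  = -7; N_5 = -N_3 - N_1 + N_4  [with N_3=2, N_1=2, N_4=-7]  = -11; N_6 = -N_5 + N_2 + 4  [with N_5=-11, N_2=-3]  = 12.
Change = 3 − 12 = -9.

-9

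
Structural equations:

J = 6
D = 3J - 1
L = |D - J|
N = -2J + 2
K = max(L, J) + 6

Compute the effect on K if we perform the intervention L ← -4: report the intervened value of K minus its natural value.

-5

do(L=-4) replaces the equation L = |D - J| with the constant L = -4.
K = max(L, J) + 6  [with L=-4, J=6]  = 12
Without intervention: D = 3J - 1  [with J=6]  = 17; L = |D - J|  [with D=17, J=6]  = 11; K = max(L, J) + 6  [with L=11, J=6]  = 17.
Change = 12 − 17 = -5.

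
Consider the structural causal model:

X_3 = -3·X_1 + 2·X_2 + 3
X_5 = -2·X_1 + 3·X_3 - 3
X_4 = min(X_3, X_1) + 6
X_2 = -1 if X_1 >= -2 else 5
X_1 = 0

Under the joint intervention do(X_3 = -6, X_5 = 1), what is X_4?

0

The joint intervention fixes X_3 = -6, X_5 = 1, removing each variable's own equation.
X_4 = min(X_3, X_1) + 6  [with X_3=-6, X_1=0]  = 0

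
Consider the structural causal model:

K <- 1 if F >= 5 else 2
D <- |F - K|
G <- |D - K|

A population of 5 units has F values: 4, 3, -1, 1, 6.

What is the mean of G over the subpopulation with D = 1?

1

Conditioning on D=1 selects the 2 unit(s) with F ∈ {3, 1}. Their G values: 1, 1. Mean = 1.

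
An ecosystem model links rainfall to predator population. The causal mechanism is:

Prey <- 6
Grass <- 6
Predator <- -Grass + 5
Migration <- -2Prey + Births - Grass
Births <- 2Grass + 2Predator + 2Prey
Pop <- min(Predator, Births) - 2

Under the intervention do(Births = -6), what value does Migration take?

Intervening sets Births = -6 and removes its equation (Births <- 2Grass + 2Predator + 2Prey).
Migration = -2Prey + Births - Grass  [with Prey=6, Births=-6, Grass=6]  = -24

-24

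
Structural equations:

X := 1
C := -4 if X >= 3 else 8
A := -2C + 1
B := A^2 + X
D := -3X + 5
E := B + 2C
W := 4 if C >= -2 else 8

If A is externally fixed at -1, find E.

The intervention breaks the incoming arrows to A: A := -2C + 1 no longer applies, and A = -1.
C = -4 if X >= 3 else 8  [with X=1]  = 8
B = A^2 + X  [with A=-1, X=1]  = 2
E = B + 2C  [with B=2, C=8]  = 18

18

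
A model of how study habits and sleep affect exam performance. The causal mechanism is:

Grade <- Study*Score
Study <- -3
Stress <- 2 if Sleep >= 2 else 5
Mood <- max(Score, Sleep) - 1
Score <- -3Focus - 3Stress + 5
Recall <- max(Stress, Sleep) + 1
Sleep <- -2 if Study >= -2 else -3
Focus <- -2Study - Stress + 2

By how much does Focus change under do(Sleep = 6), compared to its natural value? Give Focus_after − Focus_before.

Under do(Sleep=6), the mechanism Sleep <- -2 if Study >= -2 else -3 is discarded; Sleep is fixed at 6.
Stress = 2 if Sleep >= 2 else 5  [with Sleep=6]  = 2
Focus = -2Study - Stress + 2  [with Study=-3, Stress=2]  = 6
Without intervention: Sleep = -2 if Study >= -2 else -3  [with Study=-3]  = -3; Stress = 2 if Sleep >= 2 else 5  [with Sleep=-3]  = 5; Focus = -2Study - Stress + 2  [with Study=-3, Stress=5]  = 3.
Change = 6 − 3 = 3.

3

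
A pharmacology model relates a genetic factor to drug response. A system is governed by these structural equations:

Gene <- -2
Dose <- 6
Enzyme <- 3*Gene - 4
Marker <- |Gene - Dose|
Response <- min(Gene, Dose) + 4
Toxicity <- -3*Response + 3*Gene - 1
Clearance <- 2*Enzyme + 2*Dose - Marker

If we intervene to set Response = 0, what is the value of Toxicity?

-7

The intervention breaks the incoming arrows to Response: Response <- min(Gene, Dose) + 4 no longer applies, and Response = 0.
Toxicity = -3*Response + 3*Gene - 1  [with Response=0, Gene=-2]  = -7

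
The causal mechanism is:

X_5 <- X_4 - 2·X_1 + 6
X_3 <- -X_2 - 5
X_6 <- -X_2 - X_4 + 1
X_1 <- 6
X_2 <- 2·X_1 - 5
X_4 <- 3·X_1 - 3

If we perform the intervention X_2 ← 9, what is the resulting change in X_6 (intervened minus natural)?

-2

Under do(X_2=9), the mechanism X_2 <- 2·X_1 - 5 is discarded; X_2 is fixed at 9.
X_4 = 3·X_1 - 3  [with X_1=6]  = 15
X_6 = -X_2 - X_4 + 1  [with X_2=9, X_4=15]  = -23
Without intervention: X_2 = 2·X_1 - 5  [with X_1=6]  = 7; X_4 = 3·X_1 - 3  [with X_1=6]  = 15; X_6 = -X_2 - X_4 + 1  [with X_2=7, X_4=15]  = -21.
Change = -23 − (-21) = -2.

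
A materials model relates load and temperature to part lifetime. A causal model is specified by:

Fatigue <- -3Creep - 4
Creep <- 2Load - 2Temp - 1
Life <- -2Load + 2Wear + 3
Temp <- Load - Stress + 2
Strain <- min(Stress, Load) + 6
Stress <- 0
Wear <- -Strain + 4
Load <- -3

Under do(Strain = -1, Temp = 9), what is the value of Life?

19

The joint intervention fixes Strain = -1, Temp = 9, removing each variable's own equation.
Wear = -Strain + 4  [with Strain=-1]  = 5
Life = -2Load + 2Wear + 3  [with Load=-3, Wear=5]  = 19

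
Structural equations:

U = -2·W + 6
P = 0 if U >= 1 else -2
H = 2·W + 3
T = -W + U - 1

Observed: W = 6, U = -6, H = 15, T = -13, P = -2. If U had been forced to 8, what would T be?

Under do(U=8), the mechanism U = -2·W + 6 is discarded; U is fixed at 8.
T = -W + U - 1  [with W=6, U=8]  = 1

1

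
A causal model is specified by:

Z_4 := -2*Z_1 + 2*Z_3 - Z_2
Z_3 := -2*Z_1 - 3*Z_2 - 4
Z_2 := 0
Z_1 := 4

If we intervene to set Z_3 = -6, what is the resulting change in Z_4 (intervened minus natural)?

12

The intervention breaks the incoming arrows to Z_3: Z_3 := -2*Z_1 - 3*Z_2 - 4 no longer applies, and Z_3 = -6.
Z_4 = -2*Z_1 + 2*Z_3 - Z_2  [with Z_1=4, Z_3=-6, Z_2=0]  = -20
Without intervention: Z_3 = -2*Z_1 - 3*Z_2 - 4  [with Z_1=4, Z_2=0]  = -12; Z_4 = -2*Z_1 + 2*Z_3 - Z_2  [with Z_1=4, Z_3=-12, Z_2=0]  = -32.
Change = -20 − (-32) = 12.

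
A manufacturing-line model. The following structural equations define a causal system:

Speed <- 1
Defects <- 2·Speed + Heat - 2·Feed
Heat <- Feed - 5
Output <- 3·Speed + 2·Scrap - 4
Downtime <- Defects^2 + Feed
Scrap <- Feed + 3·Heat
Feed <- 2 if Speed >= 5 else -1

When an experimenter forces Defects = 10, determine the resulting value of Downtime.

99

The intervention breaks the incoming arrows to Defects: Defects <- 2·Speed + Heat - 2·Feed no longer applies, and Defects = 10.
Feed = 2 if Speed >= 5 else -1  [with Speed=1]  = -1
Downtime = Defects^2 + Feed  [with Defects=10, Feed=-1]  = 99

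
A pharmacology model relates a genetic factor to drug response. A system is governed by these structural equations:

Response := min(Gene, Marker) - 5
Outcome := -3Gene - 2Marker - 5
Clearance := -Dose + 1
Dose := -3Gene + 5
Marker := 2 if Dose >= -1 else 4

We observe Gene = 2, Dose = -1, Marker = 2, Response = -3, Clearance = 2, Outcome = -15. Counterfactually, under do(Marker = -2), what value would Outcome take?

-7

The intervention breaks the incoming arrows to Marker: Marker := 2 if Dose >= -1 else 4 no longer applies, and Marker = -2.
Outcome = -3Gene - 2Marker - 5  [with Gene=2, Marker=-2]  = -7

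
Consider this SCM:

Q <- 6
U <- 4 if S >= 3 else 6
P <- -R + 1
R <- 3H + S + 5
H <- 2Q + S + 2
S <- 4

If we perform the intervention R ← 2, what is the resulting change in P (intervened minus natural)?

Under do(R=2), the mechanism R <- 3H + S + 5 is discarded; R is fixed at 2.
P = -R + 1  [with R=2]  = -1
Without intervention: H = 2Q + S + 2  [with Q=6, S=4]  = 18; R = 3H + S + 5  [with H=18, S=4]  = 63; P = -R + 1  [with R=63]  = -62.
Change = -1 − (-62) = 61.

61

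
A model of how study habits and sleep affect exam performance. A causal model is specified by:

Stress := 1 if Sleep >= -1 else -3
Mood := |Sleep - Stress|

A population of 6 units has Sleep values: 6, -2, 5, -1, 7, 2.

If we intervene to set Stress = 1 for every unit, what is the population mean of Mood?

do(Stress=1) breaks Stress's dependence on Sleep. With Stress=1 fixed, Mood across the units is 5, 3, 4, 2, 6, 1, mean 3.5.

3.5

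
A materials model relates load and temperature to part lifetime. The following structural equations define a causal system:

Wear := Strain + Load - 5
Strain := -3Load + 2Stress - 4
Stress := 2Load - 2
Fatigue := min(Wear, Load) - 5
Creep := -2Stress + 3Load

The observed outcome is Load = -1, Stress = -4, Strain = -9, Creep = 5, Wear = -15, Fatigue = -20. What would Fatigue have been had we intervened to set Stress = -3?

-18

Under do(Stress=-3), the mechanism Stress := 2Load - 2 is discarded; Stress is fixed at -3.
Strain = -3Load + 2Stress - 4  [with Load=-1, Stress=-3]  = -7
Wear = Strain + Load - 5  [with Strain=-7, Load=-1]  = -13
Fatigue = min(Wear, Load) - 5  [with Wear=-13, Load=-1]  = -18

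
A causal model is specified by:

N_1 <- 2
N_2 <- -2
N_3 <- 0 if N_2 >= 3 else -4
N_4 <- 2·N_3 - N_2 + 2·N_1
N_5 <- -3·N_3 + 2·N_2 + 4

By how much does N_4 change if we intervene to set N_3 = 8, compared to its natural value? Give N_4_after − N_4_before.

24

The intervention breaks the incoming arrows to N_3: N_3 <- 0 if N_2 >= 3 else -4 no longer applies, and N_3 = 8.
N_4 = 2·N_3 - N_2 + 2·N_1  [with N_3=8, N_2=-2, N_1=2]  = 22
Without intervention: N_3 = 0 if N_2 >= 3 else -4  [with N_2=-2]  = -4; N_4 = 2·N_3 - N_2 + 2·N_1  [with N_3=-4, N_2=-2, N_1=2]  = -2.
Change = 22 − (-2) = 24.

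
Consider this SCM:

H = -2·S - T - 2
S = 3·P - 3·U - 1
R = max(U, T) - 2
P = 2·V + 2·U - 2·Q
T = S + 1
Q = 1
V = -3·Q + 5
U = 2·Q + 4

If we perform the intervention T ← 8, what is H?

Intervening sets T = 8 and removes its equation (T = S + 1).
V = -3·Q + 5  [with Q=1]  = 2
U = 2·Q + 4  [with Q=1]  = 6
P = 2·V + 2·U - 2·Q  [with V=2, U=6, Q=1]  = 14
S = 3·P - 3·U - 1  [with P=14, U=6]  = 23
H = -2·S - T - 2  [with S=23, T=8]  = -56

-56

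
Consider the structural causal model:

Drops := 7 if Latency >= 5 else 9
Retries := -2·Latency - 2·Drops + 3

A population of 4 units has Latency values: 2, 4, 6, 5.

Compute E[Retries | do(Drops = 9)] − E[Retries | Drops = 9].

-2.5

do(Drops=9) breaks Drops's dependence on Latency. With Drops=9 fixed, Retries across the units is -19, -23, -27, -25, mean -23.5.
E[Retries|Drops=9] averages over only the 2 units with Drops=9 (Latency = 2, 4): Retries = -19, -23, mean -21.
Difference = -23.5 − (-21) = -2.5.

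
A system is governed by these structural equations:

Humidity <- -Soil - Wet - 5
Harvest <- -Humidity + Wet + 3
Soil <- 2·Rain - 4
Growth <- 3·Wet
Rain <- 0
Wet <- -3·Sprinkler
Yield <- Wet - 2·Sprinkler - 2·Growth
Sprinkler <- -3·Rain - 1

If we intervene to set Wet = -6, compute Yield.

The intervention breaks the incoming arrows to Wet: Wet <- -3·Sprinkler no longer applies, and Wet = -6.
Sprinkler = -3·Rain - 1  [with Rain=0]  = -1
Growth = 3·Wet  [with Wet=-6]  = -18
Yield = Wet - 2·Sprinkler - 2·Growth  [with Wet=-6, Sprinkler=-1, Growth=-18]  = 32

32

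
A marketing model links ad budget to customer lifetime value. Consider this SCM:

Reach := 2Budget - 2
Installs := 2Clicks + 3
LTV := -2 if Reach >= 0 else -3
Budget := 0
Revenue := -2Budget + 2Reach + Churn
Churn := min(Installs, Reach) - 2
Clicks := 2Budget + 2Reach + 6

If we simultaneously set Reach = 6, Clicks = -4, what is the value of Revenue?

5

Under do(Reach = 6, Clicks = -4), each intervened variable's structural equation is replaced by its fixed value.
Installs = 2Clicks + 3  [with Clicks=-4]  = -5
Churn = min(Installs, Reach) - 2  [with Installs=-5, Reach=6]  = -7
Revenue = -2Budget + 2Reach + Churn  [with Budget=0, Reach=6, Churn=-7]  = 5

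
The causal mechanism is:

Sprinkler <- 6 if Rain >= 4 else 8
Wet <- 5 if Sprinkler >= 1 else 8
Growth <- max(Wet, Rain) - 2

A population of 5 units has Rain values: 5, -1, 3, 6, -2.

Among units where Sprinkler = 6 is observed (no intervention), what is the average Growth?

3.5

Conditioning on Sprinkler=6 selects the 2 unit(s) with Rain ∈ {5, 6}. Their Growth values: 3, 4. Mean = 3.5.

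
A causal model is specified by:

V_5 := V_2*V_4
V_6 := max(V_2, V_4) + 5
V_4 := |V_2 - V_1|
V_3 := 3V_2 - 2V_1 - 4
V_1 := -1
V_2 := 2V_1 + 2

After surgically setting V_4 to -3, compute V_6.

Under do(V_4=-3), the mechanism V_4 := |V_2 - V_1| is discarded; V_4 is fixed at -3.
V_2 = 2V_1 + 2  [with V_1=-1]  = 0
V_6 = max(V_2, V_4) + 5  [with V_2=0, V_4=-3]  = 5

5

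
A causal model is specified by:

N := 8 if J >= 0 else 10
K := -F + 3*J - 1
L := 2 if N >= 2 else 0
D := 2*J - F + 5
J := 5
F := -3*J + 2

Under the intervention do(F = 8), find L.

2

Under do(F=8), the mechanism F := -3*J + 2 is discarded; F is fixed at 8.
No directed path runs from F to L, so L keeps its natural value.
N = 8 if J >= 0 else 10  [with J=5]  = 8
L = 2 if N >= 2 else 0  [with N=8]  = 2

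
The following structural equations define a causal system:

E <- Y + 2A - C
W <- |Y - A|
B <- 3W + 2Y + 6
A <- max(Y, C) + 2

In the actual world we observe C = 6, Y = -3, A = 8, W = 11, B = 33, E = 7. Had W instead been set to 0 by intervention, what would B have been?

Intervening sets W = 0 and removes its equation (W <- |Y - A|).
B = 3W + 2Y + 6  [with W=0, Y=-3]  = 0

0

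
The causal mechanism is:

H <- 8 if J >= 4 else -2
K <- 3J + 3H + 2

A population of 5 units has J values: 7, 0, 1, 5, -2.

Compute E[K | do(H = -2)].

do(H=-2) breaks H's dependence on J. With H=-2 fixed, K across the units is 17, -4, -1, 11, -10, mean 2.6.

2.6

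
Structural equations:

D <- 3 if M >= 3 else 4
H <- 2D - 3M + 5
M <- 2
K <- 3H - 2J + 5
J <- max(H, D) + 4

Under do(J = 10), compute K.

6

Intervening sets J = 10 and removes its equation (J <- max(H, D) + 4).
D = 3 if M >= 3 else 4  [with M=2]  = 4
H = 2D - 3M + 5  [with D=4, M=2]  = 7
K = 3H - 2J + 5  [with H=7, J=10]  = 6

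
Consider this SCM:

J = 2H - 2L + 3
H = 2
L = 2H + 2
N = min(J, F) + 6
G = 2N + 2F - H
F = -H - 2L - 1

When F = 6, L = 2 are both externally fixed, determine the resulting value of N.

9

The joint intervention fixes F = 6, L = 2, removing each variable's own equation.
J = 2H - 2L + 3  [with H=2, L=2]  = 3
N = min(J, F) + 6  [with J=3, F=6]  = 9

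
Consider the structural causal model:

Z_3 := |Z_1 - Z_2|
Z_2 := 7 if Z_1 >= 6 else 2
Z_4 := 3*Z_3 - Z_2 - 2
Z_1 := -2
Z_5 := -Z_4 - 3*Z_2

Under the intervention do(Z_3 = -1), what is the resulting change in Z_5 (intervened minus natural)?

15

do(Z_3=-1) replaces the equation Z_3 := |Z_1 - Z_2| with the constant Z_3 = -1.
Z_2 = 7 if Z_1 >= 6 else 2  [with Z_1=-2]  = 2
Z_4 = 3*Z_3 - Z_2 - 2  [with Z_3=-1, Z_2=2]  = -7
Z_5 = -Z_4 - 3*Z_2  [with Z_4=-7, Z_2=2]  = 1
Without intervention: Z_2 = 7 if Z_1 >= 6 else 2  [with Z_1=-2]  = 2; Z_3 = |Z_1 - Z_2|  [with Z_1=-2, Z_2=2]  = 4; Z_4 = 3*Z_3 - Z_2 - 2  [with Z_3=4, Z_2=2]  = 8; Z_5 = -Z_4 - 3*Z_2  [with Z_4=8, Z_2=2]  = -14.
Change = 1 − (-14) = 15.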